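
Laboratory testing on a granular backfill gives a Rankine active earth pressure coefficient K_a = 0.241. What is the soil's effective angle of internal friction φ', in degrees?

K_a = tan²(45° − φ/2) ⇒ 45° − φ/2 = arctan(√0.241) = 26.15°.
φ = 2(45° − 26.15°) = 37.71°.

37.7°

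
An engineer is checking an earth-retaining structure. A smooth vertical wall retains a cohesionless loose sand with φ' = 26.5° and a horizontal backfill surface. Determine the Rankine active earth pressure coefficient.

K_a = (1 − sin φ)/(1 + sin φ) = (1 − sin 26.5°)/(1 + sin 26.5°) = 0.3829.

0.383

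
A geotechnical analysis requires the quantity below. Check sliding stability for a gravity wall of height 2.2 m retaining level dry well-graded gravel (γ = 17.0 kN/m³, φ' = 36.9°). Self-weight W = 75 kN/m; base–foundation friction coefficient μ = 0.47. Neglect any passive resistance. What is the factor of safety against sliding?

K_a = tan²(45° − 36.9°/2) = 0.2497.
P_a = ½K_aγH² = 0.5×0.2497×17.0×2.2² = 10.27 kN/m, acting at H/3 = 0.7333 m above the base.
FS_sliding = μW / P_a = 0.47×75 / 10.27 = 3.432.

3.43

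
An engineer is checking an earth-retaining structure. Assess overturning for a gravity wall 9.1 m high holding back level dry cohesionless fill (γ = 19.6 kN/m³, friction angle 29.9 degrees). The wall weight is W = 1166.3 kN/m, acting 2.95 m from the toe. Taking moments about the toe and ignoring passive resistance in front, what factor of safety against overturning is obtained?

K_a = tan²(45° − 29.9°/2) = 0.3347.
P_a = ½K_aγH² = 0.5×0.3347×19.6×9.1² = 271.6 kN/m, acting at H/3 = 3.033 m above the base.
Overturning moment M_o = P_a × H/3 = 271.6 × 3.033 = 823.9.
Resisting moment M_r = W × 2.95 = 1166.3 × 2.95 = 3441.
FS_overturning = M_r/M_o = 3441/823.9 = 4.176.

4.18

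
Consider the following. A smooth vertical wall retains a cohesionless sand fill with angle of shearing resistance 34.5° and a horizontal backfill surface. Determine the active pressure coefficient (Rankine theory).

K_a = (1 − sin φ)/(1 + sin φ) = (1 − sin 34.5°)/(1 + sin 34.5°) = 0.2768.

0.277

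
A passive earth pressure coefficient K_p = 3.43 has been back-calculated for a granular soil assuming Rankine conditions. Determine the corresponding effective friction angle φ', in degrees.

33.3°

K_p = (1+sin φ)/(1−sin φ) ⇒ sin φ = (K_p − 1)/(K_p + 1) = 0.5485.
φ = arcsin(0.5485) = 33.27°.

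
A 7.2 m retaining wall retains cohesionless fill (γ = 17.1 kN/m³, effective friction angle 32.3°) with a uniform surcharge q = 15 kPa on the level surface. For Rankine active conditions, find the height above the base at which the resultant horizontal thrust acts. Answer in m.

2.64 m

K_a = 0.3035.
Triangular part P₁ = ½K_aγH² = 134.5 at H/3 = 2.400 m; rectangular part P₂ = K_a q H = 32.78 at H/2 = 3.600 m.
ȳ = (P₁·2.400 + P₂·3.600)/(P₁+P₂) = 2.635 m.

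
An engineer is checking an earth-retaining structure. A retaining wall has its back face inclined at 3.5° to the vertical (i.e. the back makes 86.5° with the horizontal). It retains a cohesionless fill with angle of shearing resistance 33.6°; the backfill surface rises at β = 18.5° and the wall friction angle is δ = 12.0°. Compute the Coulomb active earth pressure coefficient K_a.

0.372

K_a = sin²(α+φ) / [sin²α · sin(α−δ) · (1 + √{sin(φ+δ)sin(φ−β) / (sin(α−δ)sin(α+β))})²].
With α = 86.5°, φ = 33.6°, δ = 12.0°, β = 18.5°: K_a = 0.3723.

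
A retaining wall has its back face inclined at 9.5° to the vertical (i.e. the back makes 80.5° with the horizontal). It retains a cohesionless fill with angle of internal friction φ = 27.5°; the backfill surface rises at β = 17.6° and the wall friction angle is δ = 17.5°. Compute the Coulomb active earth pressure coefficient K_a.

K_a = sin²(α+φ) / [sin²α · sin(α−δ) · (1 + √{sin(φ+δ)sin(φ−β) / (sin(α−δ)sin(α+β))})²].
With α = 80.5°, φ = 27.5°, δ = 17.5°, β = 17.6°: K_a = 0.5550.

0.555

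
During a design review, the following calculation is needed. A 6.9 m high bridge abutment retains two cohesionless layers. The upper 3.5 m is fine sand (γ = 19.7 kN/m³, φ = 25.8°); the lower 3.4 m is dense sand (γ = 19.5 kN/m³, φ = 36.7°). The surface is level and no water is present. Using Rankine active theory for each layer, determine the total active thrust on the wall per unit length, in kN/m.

K_a1 = tan²(45°−25.8°/2) = 0.3935; K_a2 = tan²(45°−36.7°/2) = 0.2519.
Layer 1: σ at base = K_a1 γ₁ h₁ = 27.13 kPa; P₁ = ½×27.13×3.5 = 47.48.
Layer 2: σ_v at top = γ₁h₁ = 68.95; σ_h top = K_a2×68.95 = 17.37; σ_h base = K_a2×(68.95+19.5×3.4) = 34.06.
P₂ = ½(17.37+34.06)×3.4 = 87.43. Total P_a = 47.48+87.43 = 134.9 kN/m.

135 kN/m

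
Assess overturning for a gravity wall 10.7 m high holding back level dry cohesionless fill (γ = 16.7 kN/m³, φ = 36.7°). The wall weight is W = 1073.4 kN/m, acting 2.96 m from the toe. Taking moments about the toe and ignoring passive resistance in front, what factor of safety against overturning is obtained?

3.70

K_a = tan²(45° − 36.7°/2) = 0.2519.
P_a = ½K_aγH² = 0.5×0.2519×16.7×10.7² = 240.8 kN/m, acting at H/3 = 3.567 m above the base.
Overturning moment M_o = P_a × H/3 = 240.8 × 3.567 = 858.8.
Resisting moment M_r = W × 2.96 = 1073.4 × 2.96 = 3177.
FS_overturning = M_r/M_o = 3177/858.8 = 3.700.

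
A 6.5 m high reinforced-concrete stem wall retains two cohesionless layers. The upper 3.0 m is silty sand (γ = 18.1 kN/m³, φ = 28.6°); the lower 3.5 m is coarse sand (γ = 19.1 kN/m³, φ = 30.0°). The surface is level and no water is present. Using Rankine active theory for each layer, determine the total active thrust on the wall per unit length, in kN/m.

K_a1 = tan²(45°−28.6°/2) = 0.3525; K_a2 = tan²(45°−30.0°/2) = 0.3333.
Layer 1: σ at base = K_a1 γ₁ h₁ = 19.14 kPa; P₁ = ½×19.14×3.0 = 28.71.
Layer 2: σ_v at top = γ₁h₁ = 54.30; σ_h top = K_a2×54.30 = 18.10; σ_h base = K_a2×(54.30+19.1×3.5) = 40.38.
P₂ = ½(18.10+40.38)×3.5 = 102.3. Total P_a = 28.71+102.3 = 131.1 kN/m.

131 kN/m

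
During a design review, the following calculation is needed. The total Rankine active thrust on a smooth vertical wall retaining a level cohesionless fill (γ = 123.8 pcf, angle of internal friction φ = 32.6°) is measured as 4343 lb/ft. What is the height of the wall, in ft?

15.3 ft

K_a = 0.2997. P_a = ½ K_a γ H² ⇒ H = √(2P_a/(K_a γ)).
H = √(2×4343/(0.2997×123.8)) = 15.30 ft.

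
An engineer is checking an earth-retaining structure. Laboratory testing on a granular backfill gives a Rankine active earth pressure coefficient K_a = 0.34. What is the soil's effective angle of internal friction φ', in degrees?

29.5°

K_a = tan²(45° − φ/2) ⇒ 45° − φ/2 = arctan(√0.34) = 30.25°.
φ = 2(45° − 30.25°) = 29.51°.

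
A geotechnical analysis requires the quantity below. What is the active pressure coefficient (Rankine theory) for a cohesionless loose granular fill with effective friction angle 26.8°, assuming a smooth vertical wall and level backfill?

0.378

K_a = (1 − sin φ)/(1 + sin φ) = (1 − sin 26.8°)/(1 + sin 26.8°) = 0.3785.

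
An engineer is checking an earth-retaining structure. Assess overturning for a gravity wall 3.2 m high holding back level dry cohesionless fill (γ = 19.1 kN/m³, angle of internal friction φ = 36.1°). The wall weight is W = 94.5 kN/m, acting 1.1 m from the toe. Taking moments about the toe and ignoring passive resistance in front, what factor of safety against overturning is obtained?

K_a = tan²(45° − 36.1°/2) = 0.2585.
P_a = ½K_aγH² = 0.5×0.2585×19.1×3.2² = 25.28 kN/m, acting at H/3 = 1.067 m above the base.
Overturning moment M_o = P_a × H/3 = 25.28 × 1.067 = 26.96.
Resisting moment M_r = W × 1.1 = 94.5 × 1.1 = 104.0.
FS_overturning = M_r/M_o = 104.0/26.96 = 3.855.

3.86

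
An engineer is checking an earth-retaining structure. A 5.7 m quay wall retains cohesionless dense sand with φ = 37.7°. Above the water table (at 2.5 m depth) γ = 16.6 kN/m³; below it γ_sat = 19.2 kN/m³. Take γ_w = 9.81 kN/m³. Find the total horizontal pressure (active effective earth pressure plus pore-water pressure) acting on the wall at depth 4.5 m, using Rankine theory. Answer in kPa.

K_a = (1 − sin φ)/(1 + sin φ) = 0.2411.
γ' = 19.2 − 9.81 = 9.390 kN/m³.
Effective vertical stress at 4.5 m: σ'_v = 16.6×2.5 + 9.390×2.00 = 60.28 kPa.
σ'_h = K_a σ'_v = 0.2411 × 60.28 = 14.53 kPa; u = γ_w × 2.00 = 19.62 kPa.
Total σ_h = 14.53 + 19.62 = 34.15 kPa.

34.2 kPa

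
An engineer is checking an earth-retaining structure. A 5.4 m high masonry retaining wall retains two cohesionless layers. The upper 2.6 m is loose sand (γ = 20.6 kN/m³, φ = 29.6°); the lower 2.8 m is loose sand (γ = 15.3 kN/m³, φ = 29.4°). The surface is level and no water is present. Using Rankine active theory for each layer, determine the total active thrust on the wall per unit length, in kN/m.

95.3 kN/m

K_a1 = tan²(45°−29.6°/2) = 0.3387; K_a2 = tan²(45°−29.4°/2) = 0.3415.
Layer 1: σ at base = K_a1 γ₁ h₁ = 18.14 kPa; P₁ = ½×18.14×2.6 = 23.59.
Layer 2: σ_v at top = γ₁h₁ = 53.56; σ_h top = K_a2×53.56 = 18.29; σ_h base = K_a2×(53.56+15.3×2.8) = 32.92.
P₂ = ½(18.29+32.92)×2.8 = 71.69. Total P_a = 23.59+71.69 = 95.28 kN/m.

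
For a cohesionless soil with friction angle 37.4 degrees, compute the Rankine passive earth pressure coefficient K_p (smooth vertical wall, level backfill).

K_p = (1 + sin φ)/(1 − sin φ) = tan²(45° + 37.4°/2) = 4.094.

4.09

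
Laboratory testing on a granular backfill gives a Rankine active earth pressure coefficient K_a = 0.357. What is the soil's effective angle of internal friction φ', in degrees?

28.3°

K_a = tan²(45° − φ/2) ⇒ 45° − φ/2 = arctan(√0.357) = 30.86°.
φ = 2(45° − 30.86°) = 28.28°.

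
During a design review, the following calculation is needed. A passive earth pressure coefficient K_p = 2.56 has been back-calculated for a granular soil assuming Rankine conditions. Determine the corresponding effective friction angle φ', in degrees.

K_p = (1+sin φ)/(1−sin φ) ⇒ sin φ = (K_p − 1)/(K_p + 1) = 0.4382.
φ = arcsin(0.4382) = 25.99°.

26.0°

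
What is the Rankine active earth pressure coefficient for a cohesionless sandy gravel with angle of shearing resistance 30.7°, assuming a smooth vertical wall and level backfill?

K_a = (1 − sin φ)/(1 + sin φ) = (1 − sin 30.7°)/(1 + sin 30.7°) = 0.3240.

0.324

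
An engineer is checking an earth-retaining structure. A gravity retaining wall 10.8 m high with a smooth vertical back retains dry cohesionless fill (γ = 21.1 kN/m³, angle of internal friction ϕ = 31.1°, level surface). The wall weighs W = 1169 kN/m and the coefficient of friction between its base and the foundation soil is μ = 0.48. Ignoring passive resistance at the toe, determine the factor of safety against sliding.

K_a = tan²(45° − 31.1°/2) = 0.3188.
P_a = ½K_aγH² = 0.5×0.3188×21.1×10.8² = 392.3 kN/m, acting at H/3 = 3.600 m above the base.
FS_sliding = μW / P_a = 0.48×1169 / 392.3 = 1.430.

1.43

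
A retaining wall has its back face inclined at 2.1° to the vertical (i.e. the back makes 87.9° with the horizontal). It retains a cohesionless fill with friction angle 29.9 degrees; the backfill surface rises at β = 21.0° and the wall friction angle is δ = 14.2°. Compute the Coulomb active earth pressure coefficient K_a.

0.452

K_a = sin²(α+φ) / [sin²α · sin(α−δ) · (1 + √{sin(φ+δ)sin(φ−β) / (sin(α−δ)sin(α+β))})²].
With α = 87.9°, φ = 29.9°, δ = 14.2°, β = 21.0°: K_a = 0.4517.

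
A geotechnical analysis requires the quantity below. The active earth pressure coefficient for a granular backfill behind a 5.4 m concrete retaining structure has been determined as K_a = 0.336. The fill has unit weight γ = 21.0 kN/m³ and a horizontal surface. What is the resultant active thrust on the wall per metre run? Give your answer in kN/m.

P = ½ K_a γ H² = 0.5 × 0.336 × 21.0 × 5.4² = 102.9 kN/m.

103 kN/m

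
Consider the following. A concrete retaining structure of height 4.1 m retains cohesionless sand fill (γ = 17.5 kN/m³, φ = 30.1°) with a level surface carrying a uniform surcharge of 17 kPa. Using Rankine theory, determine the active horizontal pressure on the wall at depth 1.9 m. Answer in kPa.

16.7 kPa

K_a = (1 − sin φ)/(1 + sin φ) = 0.3320.
σ_v = γz + q = 17.5 × 1.9 + 17 = 50.25 kPa.
σ_h = K_a σ_v = 0.3320 × 50.25 = 16.68 kPa.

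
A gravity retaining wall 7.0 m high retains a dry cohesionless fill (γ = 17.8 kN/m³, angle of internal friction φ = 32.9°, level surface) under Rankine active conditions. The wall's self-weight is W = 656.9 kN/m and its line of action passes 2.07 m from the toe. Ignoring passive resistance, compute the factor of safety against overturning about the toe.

K_a = tan²(45° − 32.9°/2) = 0.2960.
P_a = ½K_aγH² = 0.5×0.2960×17.8×7.0² = 129.1 kN/m, acting at H/3 = 2.333 m above the base.
Overturning moment M_o = P_a × H/3 = 129.1 × 2.333 = 301.2.
Resisting moment M_r = W × 2.07 = 656.9 × 2.07 = 1360.
FS_overturning = M_r/M_o = 1360/301.2 = 4.514.

4.51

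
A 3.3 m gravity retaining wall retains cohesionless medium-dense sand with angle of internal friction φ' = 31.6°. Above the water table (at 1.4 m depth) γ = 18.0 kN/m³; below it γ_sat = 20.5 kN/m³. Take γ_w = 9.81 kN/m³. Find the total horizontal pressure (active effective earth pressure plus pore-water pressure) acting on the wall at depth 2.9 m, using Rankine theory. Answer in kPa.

K_a = (1 − sin φ)/(1 + sin φ) = 0.3123.
γ' = 20.5 − 9.81 = 10.69 kN/m³.
Effective vertical stress at 2.9 m: σ'_v = 18.0×1.4 + 10.69×1.50 = 41.23 kPa.
σ'_h = K_a σ'_v = 0.3123 × 41.23 = 12.88 kPa; u = γ_w × 1.50 = 14.71 kPa.
Total σ_h = 12.88 + 14.71 = 27.59 kPa.

27.6 kPa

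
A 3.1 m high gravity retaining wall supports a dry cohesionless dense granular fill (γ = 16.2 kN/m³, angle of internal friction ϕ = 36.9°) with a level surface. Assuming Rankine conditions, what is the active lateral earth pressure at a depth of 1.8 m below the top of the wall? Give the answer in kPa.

7.28 kPa

K_a = (1 − sin φ)/(1 + sin φ) = 0.2497.
σ_h = K_a γ z = 0.2497 × 16.2 × 1.8 = 7.280 kPa.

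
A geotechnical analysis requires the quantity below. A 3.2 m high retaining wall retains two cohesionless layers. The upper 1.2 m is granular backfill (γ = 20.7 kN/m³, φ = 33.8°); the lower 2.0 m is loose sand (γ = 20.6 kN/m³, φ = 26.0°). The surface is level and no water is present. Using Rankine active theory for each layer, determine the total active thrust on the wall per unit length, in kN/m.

K_a1 = tan²(45°−33.8°/2) = 0.2851; K_a2 = tan²(45°−26.0°/2) = 0.3905.
Layer 1: σ at base = K_a1 γ₁ h₁ = 7.082 kPa; P₁ = ½×7.082×1.2 = 4.249.
Layer 2: σ_v at top = γ₁h₁ = 24.84; σ_h top = K_a2×24.84 = 9.699; σ_h base = K_a2×(24.84+20.6×2.0) = 25.79.
P₂ = ½(9.699+25.79)×2.0 = 35.49. Total P_a = 4.249+35.49 = 39.73 kN/m.

39.7 kN/m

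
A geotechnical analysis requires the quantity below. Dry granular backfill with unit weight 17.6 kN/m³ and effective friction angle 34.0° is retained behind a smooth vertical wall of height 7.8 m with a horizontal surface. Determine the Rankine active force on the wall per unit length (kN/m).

K_a = tan²(45° − φ/2) = 0.2827.
P_a = ½ K_a γ H² = 0.5 × 0.2827 × 17.6 × 7.8² = 151.4 kN/m.

151 kN/m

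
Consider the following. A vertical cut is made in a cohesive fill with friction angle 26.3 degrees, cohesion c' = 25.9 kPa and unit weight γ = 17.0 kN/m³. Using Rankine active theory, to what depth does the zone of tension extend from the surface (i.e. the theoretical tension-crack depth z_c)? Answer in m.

4.90 m

K_a = tan²(45° − 26.3°/2) = 0.3859; √K_a = 0.6212.
The active pressure is zero where K_a γ z = 2c√K_a, so z_c = 2c/(γ√K_a) = 2×25.9/(17.0×0.6212) = 4.905 m.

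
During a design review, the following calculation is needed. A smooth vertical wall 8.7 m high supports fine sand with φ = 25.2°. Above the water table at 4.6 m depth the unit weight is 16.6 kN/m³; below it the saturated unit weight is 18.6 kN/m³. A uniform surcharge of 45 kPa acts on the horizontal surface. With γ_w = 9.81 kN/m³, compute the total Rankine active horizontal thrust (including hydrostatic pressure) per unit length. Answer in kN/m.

K_a = tan²(45° − φ/2) = 0.4027.
γ' = 18.6 − 9.81 = 8.790 kN/m³. h₂ = H − d_w = 4.1 m.
σ'_h: at surface K_a·q = 18.12; at WT K_a(q+γd_w) = 48.88; at base K_a(q+γd_w+γ'h₂) = 63.39 kPa.
P₁ = ½(18.12+48.88)×4.6 = 154.1; P₂ = ½(48.88+63.39)×4.1 = 230.1; P_w = ½γ_w h₂² = 82.45.
Total = 154.1+230.1+82.45 = 466.7 kN/m.

467 kN/m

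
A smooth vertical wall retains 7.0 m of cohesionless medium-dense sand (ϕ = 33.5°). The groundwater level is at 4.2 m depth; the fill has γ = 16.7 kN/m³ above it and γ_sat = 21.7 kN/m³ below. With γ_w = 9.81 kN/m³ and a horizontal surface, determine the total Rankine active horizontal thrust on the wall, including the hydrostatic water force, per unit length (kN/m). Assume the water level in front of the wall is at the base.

151 kN/m

K_a = tan²(45° − φ/2) = 0.2887.
γ' = 21.7 − 9.81 = 11.89 kN/m³. Depth below WT = 2.8 m.
σ'_h at WT = K_a γ d_w = 20.25 kPa; at base = 20.25 + K_a γ' × 2.8 = 29.86 kPa.
P₁ (0–4.2 m) = ½×20.25×4.2 = 42.53. P₂ (4.2–7.0 m) = ½(20.25+29.86)×2.8 = 70.16.
P_w = ½ γ_w h₂² = 0.5×9.81×2.8² = 38.46. Total = 42.53+70.16+38.46 = 151.1 kN/m.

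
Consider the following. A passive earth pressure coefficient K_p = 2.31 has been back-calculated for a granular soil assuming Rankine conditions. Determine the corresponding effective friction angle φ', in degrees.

23.3°

K_p = (1+sin φ)/(1−sin φ) ⇒ sin φ = (K_p − 1)/(K_p + 1) = 0.3958.
φ = arcsin(0.3958) = 23.31°.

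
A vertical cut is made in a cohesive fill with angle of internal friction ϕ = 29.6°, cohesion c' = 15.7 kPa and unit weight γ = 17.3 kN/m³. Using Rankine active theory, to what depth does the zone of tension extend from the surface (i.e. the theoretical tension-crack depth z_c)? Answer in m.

K_a = tan²(45° − 29.6°/2) = 0.3387; √K_a = 0.5820.
The active pressure is zero where K_a γ z = 2c√K_a, so z_c = 2c/(γ√K_a) = 2×15.7/(17.3×0.5820) = 3.119 m.

3.12 m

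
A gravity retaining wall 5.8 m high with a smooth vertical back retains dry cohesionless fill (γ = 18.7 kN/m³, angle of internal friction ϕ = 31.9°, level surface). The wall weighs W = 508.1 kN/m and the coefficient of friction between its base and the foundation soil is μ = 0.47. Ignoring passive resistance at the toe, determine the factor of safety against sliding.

K_a = tan²(45° − 31.9°/2) = 0.3085.
P_a = ½K_aγH² = 0.5×0.3085×18.7×5.8² = 97.04 kN/m, acting at H/3 = 1.933 m above the base.
FS_sliding = μW / P_a = 0.47×508.1 / 97.04 = 2.461.

2.46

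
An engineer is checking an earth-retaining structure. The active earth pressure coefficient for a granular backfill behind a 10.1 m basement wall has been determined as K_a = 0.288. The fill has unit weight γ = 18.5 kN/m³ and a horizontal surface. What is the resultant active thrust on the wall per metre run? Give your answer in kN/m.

272 kN/m

P = ½ K_a γ H² = 0.5 × 0.288 × 18.5 × 10.1² = 271.8 kN/m.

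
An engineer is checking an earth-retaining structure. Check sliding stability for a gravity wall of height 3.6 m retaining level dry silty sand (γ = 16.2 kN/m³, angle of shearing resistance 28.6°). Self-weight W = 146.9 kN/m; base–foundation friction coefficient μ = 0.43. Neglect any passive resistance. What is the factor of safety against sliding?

1.71

K_a = tan²(45° − 28.6°/2) = 0.3525.
P_a = ½K_aγH² = 0.5×0.3525×16.2×3.6² = 37.01 kN/m, acting at H/3 = 1.200 m above the base.
FS_sliding = μW / P_a = 0.43×146.9 / 37.01 = 1.707.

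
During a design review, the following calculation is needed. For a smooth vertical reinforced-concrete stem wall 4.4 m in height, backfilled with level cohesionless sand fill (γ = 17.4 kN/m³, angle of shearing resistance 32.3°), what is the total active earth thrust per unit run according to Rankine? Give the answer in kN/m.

51.1 kN/m

K_a = tan²(45° − φ/2) = 0.3035.
P_a = ½ K_a γ H² = 0.5 × 0.3035 × 17.4 × 4.4² = 51.12 kN/m.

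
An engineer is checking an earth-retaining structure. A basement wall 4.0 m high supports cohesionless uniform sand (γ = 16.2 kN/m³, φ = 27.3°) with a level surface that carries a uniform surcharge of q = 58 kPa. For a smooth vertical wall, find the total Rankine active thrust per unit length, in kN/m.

K_a = tan²(45° − φ/2) = 0.3711.
Soil triangle: ½ K_a γ H² = 0.5×0.3711×16.2×4.0² = 48.10 kN/m.
Surcharge rectangle: K_a q H = 0.3711×58×4.0 = 86.10 kN/m.
Total = 48.10 + 86.10 = 134.2 kN/m.

134 kN/m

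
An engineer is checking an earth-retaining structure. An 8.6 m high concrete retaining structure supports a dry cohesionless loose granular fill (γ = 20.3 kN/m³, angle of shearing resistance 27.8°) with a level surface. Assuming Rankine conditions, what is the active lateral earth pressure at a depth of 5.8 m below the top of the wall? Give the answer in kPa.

42.8 kPa

K_a = (1 − sin φ)/(1 + sin φ) = 0.3639.
σ_h = K_a γ z = 0.3639 × 20.3 × 5.8 = 42.85 kPa.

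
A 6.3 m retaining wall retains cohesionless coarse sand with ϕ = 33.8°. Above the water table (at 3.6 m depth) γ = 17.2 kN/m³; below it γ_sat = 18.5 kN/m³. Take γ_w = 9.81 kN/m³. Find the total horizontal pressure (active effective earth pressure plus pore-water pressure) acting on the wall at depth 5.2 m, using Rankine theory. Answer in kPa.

37.3 kPa

K_a = (1 − sin φ)/(1 + sin φ) = 0.2851.
γ' = 18.5 − 9.81 = 8.690 kN/m³.
Effective vertical stress at 5.2 m: σ'_v = 17.2×3.6 + 8.690×1.60 = 75.82 kPa.
σ'_h = K_a σ'_v = 0.2851 × 75.82 = 21.62 kPa; u = γ_w × 1.60 = 15.70 kPa.
Total σ_h = 21.62 + 15.70 = 37.31 kPa.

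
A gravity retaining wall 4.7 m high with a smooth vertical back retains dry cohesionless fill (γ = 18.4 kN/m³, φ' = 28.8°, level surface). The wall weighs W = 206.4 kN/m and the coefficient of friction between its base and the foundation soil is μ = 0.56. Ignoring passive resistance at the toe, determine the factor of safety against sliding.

K_a = tan²(45° − 28.8°/2) = 0.3498.
P_a = ½K_aγH² = 0.5×0.3498×18.4×4.7² = 71.08 kN/m, acting at H/3 = 1.567 m above the base.
FS_sliding = μW / P_a = 0.56×206.4 / 71.08 = 1.626.

1.63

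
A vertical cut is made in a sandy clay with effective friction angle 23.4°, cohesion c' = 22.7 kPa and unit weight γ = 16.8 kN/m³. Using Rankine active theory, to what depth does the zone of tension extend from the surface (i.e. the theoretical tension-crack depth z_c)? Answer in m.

K_a = tan²(45° − 23.4°/2) = 0.4315; √K_a = 0.6569.
The active pressure is zero where K_a γ z = 2c√K_a, so z_c = 2c/(γ√K_a) = 2×22.7/(16.8×0.6569) = 4.114 m.

4.11 m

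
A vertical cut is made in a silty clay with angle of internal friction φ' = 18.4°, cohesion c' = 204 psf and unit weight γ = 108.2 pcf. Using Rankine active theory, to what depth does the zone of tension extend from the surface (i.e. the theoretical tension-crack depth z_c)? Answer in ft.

5.23 ft

K_a = tan²(45° − 18.4°/2) = 0.5202; √K_a = 0.7212.
The active pressure is zero where K_a γ z = 2c√K_a, so z_c = 2c/(γ√K_a) = 2×204/(108.2×0.7212) = 5.228 ft.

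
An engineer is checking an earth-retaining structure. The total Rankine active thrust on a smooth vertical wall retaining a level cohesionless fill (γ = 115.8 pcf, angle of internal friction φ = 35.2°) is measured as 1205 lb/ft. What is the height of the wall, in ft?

8.80 ft

K_a = 0.2687. P_a = ½ K_a γ H² ⇒ H = √(2P_a/(K_a γ)).
H = √(2×1205/(0.2687×115.8)) = 8.801 ft.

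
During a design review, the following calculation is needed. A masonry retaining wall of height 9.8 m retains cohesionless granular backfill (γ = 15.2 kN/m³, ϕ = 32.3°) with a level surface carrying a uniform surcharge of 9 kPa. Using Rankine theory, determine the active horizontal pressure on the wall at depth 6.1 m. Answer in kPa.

30.9 kPa

K_a = (1 − sin φ)/(1 + sin φ) = 0.3035.
σ_v = γz + q = 15.2 × 6.1 + 9 = 101.7 kPa.
σ_h = K_a σ_v = 0.3035 × 101.7 = 30.87 kPa.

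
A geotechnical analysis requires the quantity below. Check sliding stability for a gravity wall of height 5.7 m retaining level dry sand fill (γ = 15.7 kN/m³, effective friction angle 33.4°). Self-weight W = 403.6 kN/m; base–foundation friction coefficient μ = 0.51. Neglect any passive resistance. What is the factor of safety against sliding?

K_a = tan²(45° − 33.4°/2) = 0.2899.
P_a = ½K_aγH² = 0.5×0.2899×15.7×5.7² = 73.94 kN/m, acting at H/3 = 1.900 m above the base.
FS_sliding = μW / P_a = 0.51×403.6 / 73.94 = 2.784.

2.78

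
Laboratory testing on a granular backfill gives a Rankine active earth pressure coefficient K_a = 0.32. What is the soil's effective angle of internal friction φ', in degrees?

31.0°

K_a = tan²(45° − φ/2) ⇒ 45° − φ/2 = arctan(√0.32) = 29.50°.
φ = 2(45° − 29.50°) = 31.01°.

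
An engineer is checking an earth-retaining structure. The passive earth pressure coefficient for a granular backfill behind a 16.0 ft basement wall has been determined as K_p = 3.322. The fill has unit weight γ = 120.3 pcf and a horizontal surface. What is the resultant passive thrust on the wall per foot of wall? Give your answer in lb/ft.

P = ½ K_p γ H² = 0.5 × 3.322 × 120.3 × 16.0² = 51150 lb/ft.

51200 lb/ft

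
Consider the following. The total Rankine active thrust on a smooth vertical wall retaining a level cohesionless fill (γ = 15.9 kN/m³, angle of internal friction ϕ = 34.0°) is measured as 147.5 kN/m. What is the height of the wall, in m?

8.10 m

K_a = 0.2827. P_a = ½ K_a γ H² ⇒ H = √(2P_a/(K_a γ)).
H = √(2×147.5/(0.2827×15.9)) = 8.101 m.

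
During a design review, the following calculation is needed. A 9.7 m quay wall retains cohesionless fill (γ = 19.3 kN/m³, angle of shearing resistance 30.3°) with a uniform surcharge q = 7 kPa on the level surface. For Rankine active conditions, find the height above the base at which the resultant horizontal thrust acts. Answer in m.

K_a = 0.3293.
Triangular part P₁ = ½K_aγH² = 299.0 at H/3 = 3.233 m; rectangular part P₂ = K_a q H = 22.36 at H/2 = 4.850 m.
ȳ = (P₁·3.233 + P₂·4.850)/(P₁+P₂) = 3.346 m.

3.35 m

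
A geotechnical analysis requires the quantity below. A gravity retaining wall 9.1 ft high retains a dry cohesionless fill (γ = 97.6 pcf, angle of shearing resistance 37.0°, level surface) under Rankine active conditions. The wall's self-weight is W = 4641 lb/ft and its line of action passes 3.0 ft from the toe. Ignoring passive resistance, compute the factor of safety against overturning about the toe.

K_a = tan²(45° − 37.0°/2) = 0.2486.
P_a = ½K_aγH² = 0.5×0.2486×97.6×9.1² = 1005 lb/ft, acting at H/3 = 3.033 ft above the base.
Overturning moment M_o = P_a × H/3 = 1005 × 3.033 = 3047.
Resisting moment M_r = W × 3.0 = 4641 × 3.0 = 13920.
FS_overturning = M_r/M_o = 13920/3047 = 4.569.

4.57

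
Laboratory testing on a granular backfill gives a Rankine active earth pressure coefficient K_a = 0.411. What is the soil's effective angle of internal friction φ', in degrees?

24.7°

K_a = tan²(45° − φ/2) ⇒ 45° − φ/2 = arctan(√0.411) = 32.66°.
φ = 2(45° − 32.66°) = 24.67°.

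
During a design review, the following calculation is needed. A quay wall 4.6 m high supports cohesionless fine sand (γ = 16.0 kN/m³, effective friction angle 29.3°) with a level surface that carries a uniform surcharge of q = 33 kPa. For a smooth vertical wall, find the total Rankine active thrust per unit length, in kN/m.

110 kN/m

K_a = tan²(45° − φ/2) = 0.3428.
Soil triangle: ½ K_a γ H² = 0.5×0.3428×16.0×4.6² = 58.04 kN/m.
Surcharge rectangle: K_a q H = 0.3428×33×4.6 = 52.04 kN/m.
Total = 58.04 + 52.04 = 110.1 kN/m.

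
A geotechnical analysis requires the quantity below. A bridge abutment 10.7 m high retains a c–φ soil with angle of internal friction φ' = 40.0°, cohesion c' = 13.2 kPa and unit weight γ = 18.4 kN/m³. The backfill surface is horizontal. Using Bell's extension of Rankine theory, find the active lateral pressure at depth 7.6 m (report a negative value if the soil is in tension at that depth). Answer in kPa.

K_a = (1 − sin φ)/(1 + sin φ) = 0.2174.
σ_a = K_a γ z − 2c√K_a = 0.2174×18.4×7.6 − 2×13.2×0.4663 = 18.10 kPa.

18.1 kPa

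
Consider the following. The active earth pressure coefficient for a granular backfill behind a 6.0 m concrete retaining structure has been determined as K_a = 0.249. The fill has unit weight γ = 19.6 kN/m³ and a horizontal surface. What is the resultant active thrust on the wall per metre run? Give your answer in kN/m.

87.8 kN/m

P = ½ K_a γ H² = 0.5 × 0.249 × 19.6 × 6.0² = 87.85 kN/m.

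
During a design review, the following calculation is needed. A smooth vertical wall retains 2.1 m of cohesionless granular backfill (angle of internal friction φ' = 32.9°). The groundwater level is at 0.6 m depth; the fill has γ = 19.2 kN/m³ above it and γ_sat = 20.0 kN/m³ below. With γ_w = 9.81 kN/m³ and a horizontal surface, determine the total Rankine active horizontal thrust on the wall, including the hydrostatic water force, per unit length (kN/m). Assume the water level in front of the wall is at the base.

20.6 kN/m

K_a = tan²(45° − φ/2) = 0.2960.
γ' = 20.0 − 9.81 = 10.19 kN/m³. Depth below WT = 1.5 m.
σ'_h at WT = K_a γ d_w = 3.410 kPa; at base = 3.410 + K_a γ' × 1.5 = 7.935 kPa.
P₁ (0–0.6 m) = ½×3.410×0.6 = 1.023. P₂ (0.6–2.1 m) = ½(3.410+7.935)×1.5 = 8.509.
P_w = ½ γ_w h₂² = 0.5×9.81×1.5² = 11.04. Total = 1.023+8.509+11.04 = 20.57 kN/m.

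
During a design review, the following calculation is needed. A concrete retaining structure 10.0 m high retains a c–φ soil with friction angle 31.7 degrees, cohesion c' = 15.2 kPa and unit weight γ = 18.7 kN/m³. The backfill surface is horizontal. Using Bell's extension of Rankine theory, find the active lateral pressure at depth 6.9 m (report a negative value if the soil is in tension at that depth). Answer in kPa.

K_a = (1 − sin φ)/(1 + sin φ) = 0.3111.
σ_a = K_a γ z − 2c√K_a = 0.3111×18.7×6.9 − 2×15.2×0.5577 = 23.18 kPa.

23.2 kPa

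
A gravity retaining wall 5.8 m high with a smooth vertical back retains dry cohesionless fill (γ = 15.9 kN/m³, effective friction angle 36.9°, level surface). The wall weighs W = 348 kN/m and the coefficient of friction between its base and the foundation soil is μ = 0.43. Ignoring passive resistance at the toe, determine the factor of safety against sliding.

2.24

K_a = tan²(45° − 36.9°/2) = 0.2497.
P_a = ½K_aγH² = 0.5×0.2497×15.9×5.8² = 66.77 kN/m, acting at H/3 = 1.933 m above the base.
FS_sliding = μW / P_a = 0.43×348 / 66.77 = 2.241.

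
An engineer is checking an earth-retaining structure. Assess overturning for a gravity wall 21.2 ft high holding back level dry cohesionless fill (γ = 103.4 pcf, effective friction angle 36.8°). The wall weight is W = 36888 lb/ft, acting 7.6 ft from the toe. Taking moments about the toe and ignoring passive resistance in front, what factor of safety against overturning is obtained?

K_a = tan²(45° − 36.8°/2) = 0.2508.
P_a = ½K_aγH² = 0.5×0.2508×103.4×21.2² = 5827 lb/ft, acting at H/3 = 7.067 ft above the base.
Overturning moment M_o = P_a × H/3 = 5827 × 7.067 = 41180.
Resisting moment M_r = W × 7.6 = 36888 × 7.6 = 280300.
FS_overturning = M_r/M_o = 280300/41180 = 6.809.

6.81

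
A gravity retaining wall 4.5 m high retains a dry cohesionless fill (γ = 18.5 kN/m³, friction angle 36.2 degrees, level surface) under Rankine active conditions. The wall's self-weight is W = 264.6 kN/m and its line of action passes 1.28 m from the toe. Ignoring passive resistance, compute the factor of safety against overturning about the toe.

4.68

K_a = tan²(45° − 36.2°/2) = 0.2574.
P_a = ½K_aγH² = 0.5×0.2574×18.5×4.5² = 48.21 kN/m, acting at H/3 = 1.500 m above the base.
Overturning moment M_o = P_a × H/3 = 48.21 × 1.500 = 72.32.
Resisting moment M_r = W × 1.28 = 264.6 × 1.28 = 338.7.
FS_overturning = M_r/M_o = 338.7/72.32 = 4.683.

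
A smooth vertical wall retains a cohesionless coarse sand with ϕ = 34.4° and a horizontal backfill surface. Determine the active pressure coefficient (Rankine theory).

0.278

K_a = tan²(45° − φ/2) = tan²(27.80°) = 0.2780.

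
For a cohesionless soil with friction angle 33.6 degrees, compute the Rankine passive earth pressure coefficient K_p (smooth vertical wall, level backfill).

3.48

K_p = (1 + sin φ)/(1 − sin φ) = tan²(45° + 33.6°/2) = 3.478.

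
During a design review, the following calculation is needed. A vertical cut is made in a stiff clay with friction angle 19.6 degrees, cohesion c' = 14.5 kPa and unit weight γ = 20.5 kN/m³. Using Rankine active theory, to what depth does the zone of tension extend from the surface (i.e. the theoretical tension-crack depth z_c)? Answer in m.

K_a = tan²(45° − 19.6°/2) = 0.4976; √K_a = 0.7054.
The active pressure is zero where K_a γ z = 2c√K_a, so z_c = 2c/(γ√K_a) = 2×14.5/(20.5×0.7054) = 2.005 m.

2.01 m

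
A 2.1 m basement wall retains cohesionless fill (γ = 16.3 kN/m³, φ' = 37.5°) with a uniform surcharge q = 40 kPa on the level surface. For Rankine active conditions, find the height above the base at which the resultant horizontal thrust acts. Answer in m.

0.945 m

K_a = 0.2432.
Triangular part P₁ = ½K_aγH² = 8.741 at H/3 = 0.7000 m; rectangular part P₂ = K_a q H = 20.43 at H/2 = 1.050 m.
ȳ = (P₁·0.7000 + P₂·1.050)/(P₁+P₂) = 0.9451 m.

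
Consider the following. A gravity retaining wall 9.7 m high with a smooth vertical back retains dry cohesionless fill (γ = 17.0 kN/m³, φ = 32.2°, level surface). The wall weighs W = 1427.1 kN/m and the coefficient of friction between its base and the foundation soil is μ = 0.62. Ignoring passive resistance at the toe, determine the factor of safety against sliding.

K_a = tan²(45° − 32.2°/2) = 0.3047.
P_a = ½K_aγH² = 0.5×0.3047×17.0×9.7² = 243.7 kN/m, acting at H/3 = 3.233 m above the base.
FS_sliding = μW / P_a = 0.62×1427.1 / 243.7 = 3.630.

3.63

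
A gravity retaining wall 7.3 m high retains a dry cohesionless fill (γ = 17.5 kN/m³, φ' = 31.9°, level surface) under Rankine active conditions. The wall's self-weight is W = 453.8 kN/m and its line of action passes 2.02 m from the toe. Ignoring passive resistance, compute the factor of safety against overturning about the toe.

K_a = tan²(45° − 31.9°/2) = 0.3085.
P_a = ½K_aγH² = 0.5×0.3085×17.5×7.3² = 143.9 kN/m, acting at H/3 = 2.433 m above the base.
Overturning moment M_o = P_a × H/3 = 143.9 × 2.433 = 350.1.
Resisting moment M_r = W × 2.02 = 453.8 × 2.02 = 916.7.
FS_overturning = M_r/M_o = 916.7/350.1 = 2.619.

2.62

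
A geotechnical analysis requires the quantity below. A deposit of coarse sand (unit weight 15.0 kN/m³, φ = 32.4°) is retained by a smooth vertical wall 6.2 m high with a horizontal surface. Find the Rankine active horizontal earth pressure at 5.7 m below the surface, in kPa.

K_a = (1 − sin φ)/(1 + sin φ) = 0.3022.
σ_h = K_a γ z = 0.3022 × 15.0 × 5.7 = 25.84 kPa.

25.8 kPa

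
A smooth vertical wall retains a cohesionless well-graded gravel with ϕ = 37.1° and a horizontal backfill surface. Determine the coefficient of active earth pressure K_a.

K_a = tan²(45° − φ/2) = tan²(26.45°) = 0.2475.

0.247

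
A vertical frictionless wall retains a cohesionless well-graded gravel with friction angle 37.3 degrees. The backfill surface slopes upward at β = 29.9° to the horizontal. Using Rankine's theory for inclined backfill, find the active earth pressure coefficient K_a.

K_a = cos β · (cos β − √(cos²β − cos²φ)) / (cos β + √(cos²β − cos²φ)).
cos β = 0.8669, cos φ = 0.7955, √(cos²β − cos²φ) = 0.3446.
K_a = 0.8669 × (0.8669 − 0.3446)/(0.8669 + 0.3446) = 0.3738.

0.374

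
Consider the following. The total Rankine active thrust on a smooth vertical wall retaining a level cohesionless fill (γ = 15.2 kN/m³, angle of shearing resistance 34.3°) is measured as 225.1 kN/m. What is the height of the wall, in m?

K_a = 0.2792. P_a = ½ K_a γ H² ⇒ H = √(2P_a/(K_a γ)).
H = √(2×225.1/(0.2792×15.2)) = 10.30 m.

10.3 m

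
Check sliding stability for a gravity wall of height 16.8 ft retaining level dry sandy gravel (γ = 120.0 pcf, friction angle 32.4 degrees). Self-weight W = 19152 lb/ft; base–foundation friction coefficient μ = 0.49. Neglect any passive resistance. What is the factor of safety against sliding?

K_a = tan²(45° − 32.4°/2) = 0.3022.
P_a = ½K_aγH² = 0.5×0.3022×120.0×16.8² = 5118 lb/ft, acting at H/3 = 5.600 ft above the base.
FS_sliding = μW / P_a = 0.49×19152 / 5118 = 1.834.

1.83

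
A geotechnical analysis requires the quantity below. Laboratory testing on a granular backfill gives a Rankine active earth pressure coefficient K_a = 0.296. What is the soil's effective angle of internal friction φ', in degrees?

32.9°

K_a = tan²(45° − φ/2) ⇒ 45° − φ/2 = arctan(√0.296) = 28.55°.
φ = 2(45° − 28.55°) = 32.90°.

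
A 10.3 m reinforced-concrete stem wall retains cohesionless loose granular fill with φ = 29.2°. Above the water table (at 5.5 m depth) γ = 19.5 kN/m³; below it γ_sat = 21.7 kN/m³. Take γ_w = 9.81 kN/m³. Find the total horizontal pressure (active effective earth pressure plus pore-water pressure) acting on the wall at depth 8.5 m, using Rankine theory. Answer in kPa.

K_a = (1 − sin φ)/(1 + sin φ) = 0.3442.
γ' = 21.7 − 9.81 = 11.89 kN/m³.
Effective vertical stress at 8.5 m: σ'_v = 19.5×5.5 + 11.89×3.00 = 142.9 kPa.
σ'_h = K_a σ'_v = 0.3442 × 142.9 = 49.19 kPa; u = γ_w × 3.00 = 29.43 kPa.
Total σ_h = 49.19 + 29.43 = 78.62 kPa.

78.6 kPa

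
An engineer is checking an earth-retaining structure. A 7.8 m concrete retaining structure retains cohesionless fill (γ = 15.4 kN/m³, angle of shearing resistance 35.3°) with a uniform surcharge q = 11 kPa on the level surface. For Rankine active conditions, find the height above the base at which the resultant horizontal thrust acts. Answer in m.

2.80 m

K_a = 0.2675.
Triangular part P₁ = ½K_aγH² = 125.3 at H/3 = 2.600 m; rectangular part P₂ = K_a q H = 22.96 at H/2 = 3.900 m.
ȳ = (P₁·2.600 + P₂·3.900)/(P₁+P₂) = 2.801 m.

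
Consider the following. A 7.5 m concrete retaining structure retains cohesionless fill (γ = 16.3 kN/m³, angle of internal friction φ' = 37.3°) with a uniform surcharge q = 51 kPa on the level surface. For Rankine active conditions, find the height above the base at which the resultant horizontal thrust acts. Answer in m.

K_a = 0.2453.
Triangular part P₁ = ½K_aγH² = 112.5 at H/3 = 2.500 m; rectangular part P₂ = K_a q H = 93.84 at H/2 = 3.750 m.
ȳ = (P₁·2.500 + P₂·3.750)/(P₁+P₂) = 3.069 m.

3.07 m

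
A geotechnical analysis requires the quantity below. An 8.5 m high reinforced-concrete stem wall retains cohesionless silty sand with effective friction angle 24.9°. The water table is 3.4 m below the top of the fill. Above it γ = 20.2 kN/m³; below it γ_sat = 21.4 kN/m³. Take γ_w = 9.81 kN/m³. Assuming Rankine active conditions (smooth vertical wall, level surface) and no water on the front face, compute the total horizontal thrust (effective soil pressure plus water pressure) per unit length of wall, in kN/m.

K_a = tan²(45° − φ/2) = 0.4074.
γ' = 21.4 − 9.81 = 11.59 kN/m³. Depth below WT = 5.1 m.
σ'_h at WT = K_a γ d_w = 27.98 kPa; at base = 27.98 + K_a γ' × 5.1 = 52.06 kPa.
P₁ (0–3.4 m) = ½×27.98×3.4 = 47.57. P₂ (3.4–8.5 m) = ½(27.98+52.06)×5.1 = 204.1.
P_w = ½ γ_w h₂² = 0.5×9.81×5.1² = 127.6. Total = 47.57+204.1+127.6 = 379.3 kN/m.

379 kN/m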